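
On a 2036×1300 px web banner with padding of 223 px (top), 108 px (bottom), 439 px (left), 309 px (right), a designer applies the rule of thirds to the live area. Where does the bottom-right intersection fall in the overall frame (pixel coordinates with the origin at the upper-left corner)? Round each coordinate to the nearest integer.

(1298, 869)

Content width = 2036 − 439 − 309 = 1288 px; content height = 1300 − 223 − 108 = 969 px.
Bottom-right is two-thirds across and two-thirds down within the live area.
x = 439 + 2 × 1288/3 = 439 + 858.67 ≈ 1298
y = 223 + 2 × 969/3 = 223 + 646.00 ≈ 869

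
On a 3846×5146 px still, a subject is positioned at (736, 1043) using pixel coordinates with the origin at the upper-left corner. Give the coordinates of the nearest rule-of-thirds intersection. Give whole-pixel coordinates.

Third lines: x ∈ {1282, 2564}, y ∈ {1715, 3431}.
736 is closer to x = 1282; 1043 is closer to y = 1715.
So the nearest intersection is the upper-left power point.

(1282, 1715)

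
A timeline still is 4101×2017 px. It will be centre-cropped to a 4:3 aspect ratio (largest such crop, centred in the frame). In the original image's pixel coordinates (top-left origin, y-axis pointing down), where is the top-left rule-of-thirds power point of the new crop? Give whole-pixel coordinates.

x = 1602 px, y = 672 px

4101/2017 > 4/3, so the 4:3 crop keeps the full height 2017 and trims width to 2017 × 4/3 = 2689.33 px.
Left offset = (4101 − 2689.33)/2 = 705.83 px; top offset = 0.
Top-left is one-third across and one-third down within the crop:
x = 705.83 + 1 × 2689.33/3 ≈ 1602; y = 0.00 + 1 × 2017.00/3 ≈ 672.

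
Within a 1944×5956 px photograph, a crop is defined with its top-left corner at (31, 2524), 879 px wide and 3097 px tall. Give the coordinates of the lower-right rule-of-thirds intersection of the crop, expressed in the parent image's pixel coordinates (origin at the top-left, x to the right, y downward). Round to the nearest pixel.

(617, 4589)

One third of the crop width 879 is 293.00 px.
One third of the crop height 3097 is 1032.33 px.
The lower-right point is two-thirds across and two-thirds down within the crop:
x = 31 + 2 × 293.00 ≈ 617; y = 2524 + 2 × 1032.33 ≈ 4589.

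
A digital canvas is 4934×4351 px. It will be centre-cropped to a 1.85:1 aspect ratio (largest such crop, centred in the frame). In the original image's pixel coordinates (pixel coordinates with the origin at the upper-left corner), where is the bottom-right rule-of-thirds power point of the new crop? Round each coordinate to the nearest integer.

4934/4351 < 1.85/1, so the 1.85:1 crop keeps the full width 4934 and trims height to 4934 × 1/1.85 = 2667.03 px.
Top offset = (4351 − 2667.03)/2 = 841.99 px; left offset = 0.
Bottom-right is two-thirds across and two-thirds down within the crop:
x = 0.00 + 2 × 4934.00/3 ≈ 3289; y = 841.99 + 2 × 2667.03/3 ≈ 2620.

x = 3289 px, y = 2620 px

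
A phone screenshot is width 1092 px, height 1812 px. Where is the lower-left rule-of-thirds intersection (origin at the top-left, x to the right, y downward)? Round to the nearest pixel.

x = 364 px, y = 1208 px

The lower-left point sits one-third of the way across and two-thirds of the way down.
x = 1 × 1092/3 ≈ 364; y = 2 × 1812/3 ≈ 1208.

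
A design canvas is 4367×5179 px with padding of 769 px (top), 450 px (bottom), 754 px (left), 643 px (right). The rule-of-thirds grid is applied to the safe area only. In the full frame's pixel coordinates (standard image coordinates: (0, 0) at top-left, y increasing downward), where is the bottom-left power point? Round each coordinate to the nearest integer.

(1744, 3409)

Content width = 4367 − 754 − 643 = 2970 px; content height = 5179 − 769 − 450 = 3960 px.
Bottom-left is one-third across and two-thirds down within the safe area.
x = 754 + 1 × 2970/3 = 754 + 990.00 ≈ 1744
y = 769 + 2 × 3960/3 = 769 + 2640.00 ≈ 3409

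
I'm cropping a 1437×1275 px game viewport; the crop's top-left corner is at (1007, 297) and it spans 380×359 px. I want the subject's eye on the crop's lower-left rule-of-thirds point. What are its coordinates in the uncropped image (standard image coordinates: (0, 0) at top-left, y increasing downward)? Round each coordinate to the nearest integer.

(1134, 536)

One third of the crop width 380 is 126.67 px.
One third of the crop height 359 is 119.67 px.
The lower-left point is one-third across and two-thirds down within the crop:
x = 1007 + 1 × 126.67 ≈ 1134; y = 297 + 2 × 119.67 ≈ 536.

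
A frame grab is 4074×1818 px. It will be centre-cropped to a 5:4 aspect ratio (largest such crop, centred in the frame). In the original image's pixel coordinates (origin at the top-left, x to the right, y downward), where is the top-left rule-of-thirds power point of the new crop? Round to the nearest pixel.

4074/1818 > 5/4, so the 5:4 crop keeps the full height 1818 and trims width to 1818 × 5/4 = 2272.50 px.
Left offset = (4074 − 2272.50)/2 = 900.75 px; top offset = 0.
Top-left is one-third across and one-third down within the crop:
x = 900.75 + 1 × 2272.50/3 ≈ 1658; y = 0.00 + 1 × 1818.00/3 ≈ 606.

x = 1658 px, y = 606 px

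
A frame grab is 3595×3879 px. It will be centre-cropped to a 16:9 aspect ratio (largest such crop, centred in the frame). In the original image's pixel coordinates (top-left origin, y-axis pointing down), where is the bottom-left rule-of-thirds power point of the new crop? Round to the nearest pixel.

3595/3879 < 16/9, so the 16:9 crop keeps the full width 3595 and trims height to 3595 × 9/16 = 2022.19 px.
Top offset = (3879 − 2022.19)/2 = 928.41 px; left offset = 0.
Bottom-left is one-third across and two-thirds down within the crop:
x = 0.00 + 1 × 3595.00/3 ≈ 1198; y = 928.41 + 2 × 2022.19/3 ≈ 2277.

x = 1198 px, y = 2277 px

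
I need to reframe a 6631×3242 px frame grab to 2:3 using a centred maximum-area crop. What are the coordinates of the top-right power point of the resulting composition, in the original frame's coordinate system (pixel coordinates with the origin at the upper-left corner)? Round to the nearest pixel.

(3676, 1081)

6631/3242 > 2/3, so the 2:3 crop keeps the full height 3242 and trims width to 3242 × 2/3 = 2161.33 px.
Left offset = (6631 − 2161.33)/2 = 2234.83 px; top offset = 0.
Top-right is two-thirds across and one-third down within the crop:
x = 2234.83 + 2 × 2161.33/3 ≈ 3676; y = 0.00 + 1 × 3242.00/3 ≈ 1081.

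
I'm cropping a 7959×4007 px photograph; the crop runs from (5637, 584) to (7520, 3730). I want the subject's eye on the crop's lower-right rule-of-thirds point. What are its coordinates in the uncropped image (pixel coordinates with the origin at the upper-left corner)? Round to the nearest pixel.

Crop width = 7520 − 5637 = 1883 px; one third is 627.67 px.
Crop height = 3730 − 584 = 3146 px; one third is 1048.67 px.
The lower-right point is two-thirds across and two-thirds down within the crop:
x = 5637 + 2 × 627.67 ≈ 6892; y = 584 + 2 × 1048.67 ≈ 2681.

(6892, 2681)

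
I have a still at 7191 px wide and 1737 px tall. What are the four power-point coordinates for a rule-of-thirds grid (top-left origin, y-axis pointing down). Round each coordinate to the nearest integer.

One third of 7191 is 2397; one third of 1737 is 579.
Vertical third lines at x = 2397 and x = 4794; horizontal third lines at y = 579 and y = 1158.

(2397, 579), (4794, 579), (2397, 1158), (4794, 1158)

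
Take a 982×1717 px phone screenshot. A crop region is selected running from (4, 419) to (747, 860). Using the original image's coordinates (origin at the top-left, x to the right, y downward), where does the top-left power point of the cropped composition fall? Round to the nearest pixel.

Crop width = 747 − 4 = 743 px; one third is 247.67 px.
Crop height = 860 − 419 = 441 px; one third is 147.00 px.
The top-left point is one-third across and one-third down within the crop:
x = 4 + 1 × 247.67 ≈ 252; y = 419 + 1 × 147.00 ≈ 566.

(252, 566)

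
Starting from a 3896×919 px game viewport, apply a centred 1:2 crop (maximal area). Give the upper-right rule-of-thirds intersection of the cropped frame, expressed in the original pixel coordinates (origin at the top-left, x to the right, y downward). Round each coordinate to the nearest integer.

3896/919 > 1/2, so the 1:2 crop keeps the full height 919 and trims width to 919 × 1/2 = 459.50 px.
Left offset = (3896 − 459.50)/2 = 1718.25 px; top offset = 0.
Upper-right is two-thirds across and one-third down within the crop:
x = 1718.25 + 2 × 459.50/3 ≈ 2025; y = 0.00 + 1 × 919.00/3 ≈ 306.

x = 2025 px, y = 306 px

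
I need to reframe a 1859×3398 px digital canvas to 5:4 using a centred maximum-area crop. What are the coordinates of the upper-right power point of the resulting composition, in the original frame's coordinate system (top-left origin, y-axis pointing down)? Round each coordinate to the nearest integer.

1859/3398 < 5/4, so the 5:4 crop keeps the full width 1859 and trims height to 1859 × 4/5 = 1487.20 px.
Top offset = (3398 − 1487.20)/2 = 955.40 px; left offset = 0.
Upper-right is two-thirds across and one-third down within the crop:
x = 0.00 + 2 × 1859.00/3 ≈ 1239; y = 955.40 + 1 × 1487.20/3 ≈ 1451.

(1239, 1451)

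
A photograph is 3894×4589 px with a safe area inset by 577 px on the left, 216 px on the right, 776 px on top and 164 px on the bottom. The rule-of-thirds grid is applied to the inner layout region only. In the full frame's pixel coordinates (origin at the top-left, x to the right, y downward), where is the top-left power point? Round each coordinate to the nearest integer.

Content width = 3894 − 577 − 216 = 3101 px; content height = 4589 − 776 − 164 = 3649 px.
Top-left is one-third across and one-third down within the inner layout region.
x = 577 + 1 × 3101/3 = 577 + 1033.67 ≈ 1611
y = 776 + 1 × 3649/3 = 776 + 1216.33 ≈ 1992

x = 1611 px, y = 1992 px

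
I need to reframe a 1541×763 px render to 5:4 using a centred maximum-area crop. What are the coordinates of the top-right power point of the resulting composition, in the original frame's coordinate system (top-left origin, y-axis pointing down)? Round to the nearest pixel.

1541/763 > 5/4, so the 5:4 crop keeps the full height 763 and trims width to 763 × 5/4 = 953.75 px.
Left offset = (1541 − 953.75)/2 = 293.62 px; top offset = 0.
Top-right is two-thirds across and one-third down within the crop:
x = 293.62 + 2 × 953.75/3 ≈ 929; y = 0.00 + 1 × 763.00/3 ≈ 254.

(929, 254)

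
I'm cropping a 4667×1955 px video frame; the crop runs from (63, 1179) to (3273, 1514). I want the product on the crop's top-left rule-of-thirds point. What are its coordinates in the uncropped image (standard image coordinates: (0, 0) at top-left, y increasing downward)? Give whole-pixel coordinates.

(1133, 1291)

Crop width = 3273 − 63 = 3210 px; one third is 1070.00 px.
Crop height = 1514 − 1179 = 335 px; one third is 111.67 px.
The top-left point is one-third across and one-third down within the crop:
x = 63 + 1 × 1070.00 ≈ 1133; y = 1179 + 1 × 111.67 ≈ 1291.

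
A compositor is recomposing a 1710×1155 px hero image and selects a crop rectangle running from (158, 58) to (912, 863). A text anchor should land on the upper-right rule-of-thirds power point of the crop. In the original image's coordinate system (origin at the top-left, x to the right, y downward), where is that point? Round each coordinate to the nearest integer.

x = 661 px, y = 326 px

Crop width = 912 − 158 = 754 px; one third is 251.33 px.
Crop height = 863 − 58 = 805 px; one third is 268.33 px.
The upper-right point is two-thirds across and one-third down within the crop:
x = 158 + 2 × 251.33 ≈ 661; y = 58 + 1 × 268.33 ≈ 326.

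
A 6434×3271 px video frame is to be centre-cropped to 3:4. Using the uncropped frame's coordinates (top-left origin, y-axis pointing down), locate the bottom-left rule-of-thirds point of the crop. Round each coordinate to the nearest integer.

6434/3271 > 3/4, so the 3:4 crop keeps the full height 3271 and trims width to 3271 × 3/4 = 2453.25 px.
Left offset = (6434 − 2453.25)/2 = 1990.38 px; top offset = 0.
Bottom-left is one-third across and two-thirds down within the crop:
x = 1990.38 + 1 × 2453.25/3 ≈ 2808; y = 0.00 + 2 × 3271.00/3 ≈ 2181.

(2808, 2181)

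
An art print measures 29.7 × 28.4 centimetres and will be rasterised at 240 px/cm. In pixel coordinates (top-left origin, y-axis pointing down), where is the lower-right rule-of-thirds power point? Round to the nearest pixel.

x = 4752 px, y = 4544 px

In pixels the canvas is 29.7 × 240 = 7128 wide and 28.4 × 240 = 6816 tall.
The lower-right point is two-thirds across and two-thirds down:
x = 2 × 7128/3 ≈ 4752; y = 2 × 6816/3 ≈ 4544.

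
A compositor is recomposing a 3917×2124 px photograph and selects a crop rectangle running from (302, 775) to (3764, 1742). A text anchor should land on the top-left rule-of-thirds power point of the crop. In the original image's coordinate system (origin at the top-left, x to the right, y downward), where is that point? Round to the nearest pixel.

Crop width = 3764 − 302 = 3462 px; one third is 1154.00 px.
Crop height = 1742 − 775 = 967 px; one third is 322.33 px.
The top-left point is one-third across and one-third down within the crop:
x = 302 + 1 × 1154.00 ≈ 1456; y = 775 + 1 × 322.33 ≈ 1097.

(1456, 1097)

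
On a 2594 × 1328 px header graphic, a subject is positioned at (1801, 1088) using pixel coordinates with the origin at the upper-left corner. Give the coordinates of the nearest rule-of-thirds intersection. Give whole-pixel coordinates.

Third lines: x ∈ {865, 1729}, y ∈ {443, 885}.
1801 is closer to x = 1729; 1088 is closer to y = 885.
So the nearest intersection is the lower-right power point.

x = 1729 px, y = 885 px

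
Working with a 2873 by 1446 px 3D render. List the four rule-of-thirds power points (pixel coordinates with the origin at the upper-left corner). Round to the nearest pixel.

One third of 2873 is 957.67; one third of 1446 is 482.
Vertical third lines at x = 958 and x = 1915; horizontal third lines at y = 482 and y = 964.

(958, 482), (1915, 482), (958, 964), (1915, 964)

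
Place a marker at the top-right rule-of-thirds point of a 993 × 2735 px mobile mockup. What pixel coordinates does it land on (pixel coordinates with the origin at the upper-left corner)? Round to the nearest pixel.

x = 662 px, y = 912 px

The top-right point sits two-thirds of the way across and one-third of the way down.
x = 2 × 993/3 ≈ 662; y = 1 × 2735/3 ≈ 912.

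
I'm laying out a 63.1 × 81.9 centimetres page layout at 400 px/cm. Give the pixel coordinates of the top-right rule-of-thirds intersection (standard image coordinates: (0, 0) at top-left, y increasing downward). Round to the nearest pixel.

x = 16827 px, y = 10920 px

In pixels the canvas is 63.1 × 400 = 25240 wide and 81.9 × 400 = 32760 tall.
The top-right point is two-thirds across and one-third down:
x = 2 × 25240/3 ≈ 16827; y = 1 × 32760/3 ≈ 10920.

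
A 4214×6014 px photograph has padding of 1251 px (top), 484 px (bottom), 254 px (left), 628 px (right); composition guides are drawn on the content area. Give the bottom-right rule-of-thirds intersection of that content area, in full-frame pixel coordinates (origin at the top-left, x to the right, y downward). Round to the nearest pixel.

Content width = 4214 − 254 − 628 = 3332 px; content height = 6014 − 1251 − 484 = 4279 px.
Bottom-right is two-thirds across and two-thirds down within the content area.
x = 254 + 2 × 3332/3 = 254 + 2221.33 ≈ 2475
y = 1251 + 2 × 4279/3 = 1251 + 2852.67 ≈ 4104

(2475, 4104)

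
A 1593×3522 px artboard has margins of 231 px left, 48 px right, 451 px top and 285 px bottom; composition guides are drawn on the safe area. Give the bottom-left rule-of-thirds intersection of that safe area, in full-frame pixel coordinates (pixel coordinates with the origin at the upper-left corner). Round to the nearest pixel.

Content width = 1593 − 231 − 48 = 1314 px; content height = 3522 − 451 − 285 = 2786 px.
Bottom-left is one-third across and two-thirds down within the safe area.
x = 231 + 1 × 1314/3 = 231 + 438.00 ≈ 669
y = 451 + 2 × 2786/3 = 451 + 1857.33 ≈ 2308

(669, 2308)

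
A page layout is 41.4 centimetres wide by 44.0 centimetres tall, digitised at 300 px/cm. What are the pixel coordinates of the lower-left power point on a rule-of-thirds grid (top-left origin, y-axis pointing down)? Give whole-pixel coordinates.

(4140, 8800)

In pixels the canvas is 41.4 × 300 = 12420 wide and 44.0 × 300 = 13200 tall.
The lower-left point is one-third across and two-thirds down:
x = 1 × 12420/3 ≈ 4140; y = 2 × 13200/3 ≈ 8800.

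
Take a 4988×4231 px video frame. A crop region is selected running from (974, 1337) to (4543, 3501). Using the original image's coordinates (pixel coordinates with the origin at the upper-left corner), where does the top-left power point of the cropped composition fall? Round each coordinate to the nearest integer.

Crop width = 4543 − 974 = 3569 px; one third is 1189.67 px.
Crop height = 3501 − 1337 = 2164 px; one third is 721.33 px.
The top-left point is one-third across and one-third down within the crop:
x = 974 + 1 × 1189.67 ≈ 2164; y = 1337 + 1 × 721.33 ≈ 2058.

x = 2164 px, y = 2058 px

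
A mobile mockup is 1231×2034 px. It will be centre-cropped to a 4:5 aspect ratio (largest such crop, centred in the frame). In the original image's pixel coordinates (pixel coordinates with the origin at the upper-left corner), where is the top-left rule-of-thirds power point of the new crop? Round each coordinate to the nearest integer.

x = 410 px, y = 761 px

1231/2034 < 4/5, so the 4:5 crop keeps the full width 1231 and trims height to 1231 × 5/4 = 1538.75 px.
Top offset = (2034 − 1538.75)/2 = 247.62 px; left offset = 0.
Top-left is one-third across and one-third down within the crop:
x = 0.00 + 1 × 1231.00/3 ≈ 410; y = 247.62 + 1 × 1538.75/3 ≈ 761.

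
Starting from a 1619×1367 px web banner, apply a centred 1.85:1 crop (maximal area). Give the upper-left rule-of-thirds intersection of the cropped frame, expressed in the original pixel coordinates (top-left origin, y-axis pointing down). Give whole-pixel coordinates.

(540, 538)

1619/1367 < 1.85/1, so the 1.85:1 crop keeps the full width 1619 and trims height to 1619 × 1/1.85 = 875.14 px.
Top offset = (1367 − 875.14)/2 = 245.93 px; left offset = 0.
Upper-left is one-third across and one-third down within the crop:
x = 0.00 + 1 × 1619.00/3 ≈ 540; y = 245.93 + 1 × 875.14/3 ≈ 538.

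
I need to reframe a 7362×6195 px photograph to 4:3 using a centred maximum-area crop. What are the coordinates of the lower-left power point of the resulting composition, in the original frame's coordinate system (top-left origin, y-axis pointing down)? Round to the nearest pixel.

(2454, 4018)

7362/6195 < 4/3, so the 4:3 crop keeps the full width 7362 and trims height to 7362 × 3/4 = 5521.50 px.
Top offset = (6195 − 5521.50)/2 = 336.75 px; left offset = 0.
Lower-left is one-third across and two-thirds down within the crop:
x = 0.00 + 1 × 7362.00/3 ≈ 2454; y = 336.75 + 2 × 5521.50/3 ≈ 4018.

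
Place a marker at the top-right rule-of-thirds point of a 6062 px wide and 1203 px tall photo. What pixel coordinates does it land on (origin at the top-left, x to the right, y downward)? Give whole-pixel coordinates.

x = 4041 px, y = 401 px

The top-right point sits two-thirds of the way across and one-third of the way down.
x = 2 × 6062/3 ≈ 4041; y = 1 × 1203/3 ≈ 401.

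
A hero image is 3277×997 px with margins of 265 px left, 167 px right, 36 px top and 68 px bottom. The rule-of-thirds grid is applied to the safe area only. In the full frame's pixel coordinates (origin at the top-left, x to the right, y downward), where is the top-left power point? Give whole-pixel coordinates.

Content width = 3277 − 265 − 167 = 2845 px; content height = 997 − 36 − 68 = 893 px.
Top-left is one-third across and one-third down within the safe area.
x = 265 + 1 × 2845/3 = 265 + 948.33 ≈ 1213
y = 36 + 1 × 893/3 = 36 + 297.67 ≈ 334

(1213, 334)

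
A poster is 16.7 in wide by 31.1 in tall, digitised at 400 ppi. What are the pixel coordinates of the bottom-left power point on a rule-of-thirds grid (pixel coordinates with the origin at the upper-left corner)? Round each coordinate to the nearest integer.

In pixels the canvas is 16.7 × 400 = 6680 wide and 31.1 × 400 = 12440 tall.
The bottom-left point is one-third across and two-thirds down:
x = 1 × 6680/3 ≈ 2227; y = 2 × 12440/3 ≈ 8293.

(2227, 8293)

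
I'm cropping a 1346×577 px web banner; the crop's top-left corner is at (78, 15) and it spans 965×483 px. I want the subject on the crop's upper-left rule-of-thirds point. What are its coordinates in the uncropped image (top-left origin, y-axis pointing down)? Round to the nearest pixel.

One third of the crop width 965 is 321.67 px.
One third of the crop height 483 is 161.00 px.
The upper-left point is one-third across and one-third down within the crop:
x = 78 + 1 × 321.67 ≈ 400; y = 15 + 1 × 161.00 ≈ 176.

x = 400 px, y = 176 px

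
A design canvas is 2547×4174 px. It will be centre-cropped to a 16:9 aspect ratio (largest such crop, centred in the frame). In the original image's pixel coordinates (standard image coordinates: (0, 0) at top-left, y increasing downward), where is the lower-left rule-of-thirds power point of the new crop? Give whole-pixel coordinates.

x = 849 px, y = 2326 px

2547/4174 < 16/9, so the 16:9 crop keeps the full width 2547 and trims height to 2547 × 9/16 = 1432.69 px.
Top offset = (4174 − 1432.69)/2 = 1370.66 px; left offset = 0.
Lower-left is one-third across and two-thirds down within the crop:
x = 0.00 + 1 × 2547.00/3 ≈ 849; y = 1370.66 + 2 × 1432.69/3 ≈ 2326.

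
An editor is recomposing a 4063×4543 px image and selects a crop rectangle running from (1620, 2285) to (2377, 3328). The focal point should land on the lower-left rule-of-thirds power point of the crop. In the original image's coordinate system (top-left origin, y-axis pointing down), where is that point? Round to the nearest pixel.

Crop width = 2377 − 1620 = 757 px; one third is 252.33 px.
Crop height = 3328 − 2285 = 1043 px; one third is 347.67 px.
The lower-left point is one-third across and two-thirds down within the crop:
x = 1620 + 1 × 252.33 ≈ 1872; y = 2285 + 2 × 347.67 ≈ 2980.

(1872, 2980)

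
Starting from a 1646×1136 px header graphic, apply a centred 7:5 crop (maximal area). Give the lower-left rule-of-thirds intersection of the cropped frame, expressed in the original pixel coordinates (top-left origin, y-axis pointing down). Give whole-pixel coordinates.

1646/1136 > 7/5, so the 7:5 crop keeps the full height 1136 and trims width to 1136 × 7/5 = 1590.40 px.
Left offset = (1646 − 1590.40)/2 = 27.80 px; top offset = 0.
Lower-left is one-third across and two-thirds down within the crop:
x = 27.80 + 1 × 1590.40/3 ≈ 558; y = 0.00 + 2 × 1136.00/3 ≈ 757.

(558, 757)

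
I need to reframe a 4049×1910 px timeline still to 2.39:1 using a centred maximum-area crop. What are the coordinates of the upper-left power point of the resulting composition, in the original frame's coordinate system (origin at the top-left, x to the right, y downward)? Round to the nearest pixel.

(1350, 673)

4049/1910 < 2.39/1, so the 2.39:1 crop keeps the full width 4049 and trims height to 4049 × 1/2.39 = 1694.14 px.
Top offset = (1910 − 1694.14)/2 = 107.93 px; left offset = 0.
Upper-left is one-third across and one-third down within the crop:
x = 0.00 + 1 × 4049.00/3 ≈ 1350; y = 107.93 + 1 × 1694.14/3 ≈ 673.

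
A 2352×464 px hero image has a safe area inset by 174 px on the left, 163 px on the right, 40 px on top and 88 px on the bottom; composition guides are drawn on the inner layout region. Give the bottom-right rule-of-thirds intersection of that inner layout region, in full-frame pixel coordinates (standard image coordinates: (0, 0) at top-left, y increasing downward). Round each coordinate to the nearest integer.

x = 1517 px, y = 264 px

Content width = 2352 − 174 − 163 = 2015 px; content height = 464 − 40 − 88 = 336 px.
Bottom-right is two-thirds across and two-thirds down within the inner layout region.
x = 174 + 2 × 2015/3 = 174 + 1343.33 ≈ 1517
y = 40 + 2 × 336/3 = 40 + 224.00 ≈ 264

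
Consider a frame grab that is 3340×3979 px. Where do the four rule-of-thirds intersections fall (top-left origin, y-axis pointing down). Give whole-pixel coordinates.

(1113, 1326), (2227, 1326), (1113, 2653), (2227, 2653)

One third of 3340 is 1113.33; one third of 3979 is 1326.33.
Vertical third lines at x = 1113 and x = 2227; horizontal third lines at y = 1326 and y = 2653.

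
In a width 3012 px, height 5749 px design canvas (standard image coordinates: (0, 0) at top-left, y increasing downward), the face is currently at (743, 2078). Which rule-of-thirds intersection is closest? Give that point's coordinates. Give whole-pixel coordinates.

(1004, 1916)

Third lines: x ∈ {1004, 2008}, y ∈ {1916, 3833}.
743 is closer to x = 1004; 2078 is closer to y = 1916.
So the nearest intersection is the upper-left power point.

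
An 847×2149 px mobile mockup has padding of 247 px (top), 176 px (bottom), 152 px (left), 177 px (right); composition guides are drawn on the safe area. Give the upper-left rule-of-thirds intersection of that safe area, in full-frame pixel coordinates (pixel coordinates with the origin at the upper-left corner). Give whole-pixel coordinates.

(325, 822)

Content width = 847 − 152 − 177 = 518 px; content height = 2149 − 247 − 176 = 1726 px.
Upper-left is one-third across and one-third down within the safe area.
x = 152 + 1 × 518/3 = 152 + 172.67 ≈ 325
y = 247 + 1 × 1726/3 = 247 + 575.33 ≈ 822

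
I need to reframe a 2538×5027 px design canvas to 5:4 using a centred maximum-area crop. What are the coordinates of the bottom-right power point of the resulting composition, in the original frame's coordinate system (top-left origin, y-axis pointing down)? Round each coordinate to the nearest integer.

(1692, 2852)

2538/5027 < 5/4, so the 5:4 crop keeps the full width 2538 and trims height to 2538 × 4/5 = 2030.40 px.
Top offset = (5027 − 2030.40)/2 = 1498.30 px; left offset = 0.
Bottom-right is two-thirds across and two-thirds down within the crop:
x = 0.00 + 2 × 2538.00/3 ≈ 1692; y = 1498.30 + 2 × 2030.40/3 ≈ 2852.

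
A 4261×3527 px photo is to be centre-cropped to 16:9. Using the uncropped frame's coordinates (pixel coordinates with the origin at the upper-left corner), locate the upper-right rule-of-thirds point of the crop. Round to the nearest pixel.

4261/3527 < 16/9, so the 16:9 crop keeps the full width 4261 and trims height to 4261 × 9/16 = 2396.81 px.
Top offset = (3527 − 2396.81)/2 = 565.09 px; left offset = 0.
Upper-right is two-thirds across and one-third down within the crop:
x = 0.00 + 2 × 4261.00/3 ≈ 2841; y = 565.09 + 1 × 2396.81/3 ≈ 1364.

(2841, 1364)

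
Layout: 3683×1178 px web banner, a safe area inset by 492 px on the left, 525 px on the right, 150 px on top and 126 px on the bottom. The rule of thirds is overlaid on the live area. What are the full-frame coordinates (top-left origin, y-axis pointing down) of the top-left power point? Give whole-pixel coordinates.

(1381, 451)

Content width = 3683 − 492 − 525 = 2666 px; content height = 1178 − 150 − 126 = 902 px.
Top-left is one-third across and one-third down within the live area.
x = 492 + 1 × 2666/3 = 492 + 888.67 ≈ 1381
y = 150 + 1 × 902/3 = 150 + 300.67 ≈ 451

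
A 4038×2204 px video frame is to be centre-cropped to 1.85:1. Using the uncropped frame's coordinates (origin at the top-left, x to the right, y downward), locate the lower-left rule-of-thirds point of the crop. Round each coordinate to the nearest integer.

4038/2204 < 1.85/1, so the 1.85:1 crop keeps the full width 4038 and trims height to 4038 × 1/1.85 = 2182.70 px.
Top offset = (2204 − 2182.70)/2 = 10.65 px; left offset = 0.
Lower-left is one-third across and two-thirds down within the crop:
x = 0.00 + 1 × 4038.00/3 ≈ 1346; y = 10.65 + 2 × 2182.70/3 ≈ 1466.

x = 1346 px, y = 1466 px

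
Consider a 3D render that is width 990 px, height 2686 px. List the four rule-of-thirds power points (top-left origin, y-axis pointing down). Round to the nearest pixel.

(330, 895), (660, 895), (330, 1791), (660, 1791)

One third of 990 is 330; one third of 2686 is 895.33.
Vertical third lines at x = 330 and x = 660; horizontal third lines at y = 895 and y = 1791.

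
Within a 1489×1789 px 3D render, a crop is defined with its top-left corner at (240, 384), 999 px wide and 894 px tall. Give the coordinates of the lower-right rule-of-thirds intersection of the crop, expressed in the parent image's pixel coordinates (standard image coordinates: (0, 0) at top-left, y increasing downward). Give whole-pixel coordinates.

One third of the crop width 999 is 333.00 px.
One third of the crop height 894 is 298.00 px.
The lower-right point is two-thirds across and two-thirds down within the crop:
x = 240 + 2 × 333.00 ≈ 906; y = 384 + 2 × 298.00 ≈ 980.

(906, 980)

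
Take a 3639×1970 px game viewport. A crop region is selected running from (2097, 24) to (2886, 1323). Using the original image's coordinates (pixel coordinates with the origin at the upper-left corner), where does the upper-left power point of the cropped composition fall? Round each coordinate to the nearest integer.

Crop width = 2886 − 2097 = 789 px; one third is 263.00 px.
Crop height = 1323 − 24 = 1299 px; one third is 433.00 px.
The upper-left point is one-third across and one-third down within the crop:
x = 2097 + 1 × 263.00 ≈ 2360; y = 24 + 1 × 433.00 ≈ 457.

(2360, 457)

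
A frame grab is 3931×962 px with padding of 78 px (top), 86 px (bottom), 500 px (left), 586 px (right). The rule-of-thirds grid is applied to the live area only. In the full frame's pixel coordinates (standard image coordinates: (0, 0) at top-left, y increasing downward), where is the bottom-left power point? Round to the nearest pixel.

x = 1448 px, y = 610 px

Content width = 3931 − 500 − 586 = 2845 px; content height = 962 − 78 − 86 = 798 px.
Bottom-left is one-third across and two-thirds down within the live area.
x = 500 + 1 × 2845/3 = 500 + 948.33 ≈ 1448
y = 78 + 2 × 798/3 = 78 + 532.00 ≈ 610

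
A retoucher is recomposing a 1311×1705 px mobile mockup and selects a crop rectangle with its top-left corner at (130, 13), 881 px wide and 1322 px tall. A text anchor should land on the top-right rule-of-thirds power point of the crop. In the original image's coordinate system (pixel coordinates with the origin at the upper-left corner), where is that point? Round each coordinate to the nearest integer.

One third of the crop width 881 is 293.67 px.
One third of the crop height 1322 is 440.67 px.
The top-right point is two-thirds across and one-third down within the crop:
x = 130 + 2 × 293.67 ≈ 717; y = 13 + 1 × 440.67 ≈ 454.

(717, 454)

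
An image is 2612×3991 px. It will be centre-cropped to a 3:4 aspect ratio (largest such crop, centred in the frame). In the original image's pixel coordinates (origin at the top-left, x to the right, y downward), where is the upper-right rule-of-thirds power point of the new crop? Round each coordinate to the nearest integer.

(1741, 1415)

2612/3991 < 3/4, so the 3:4 crop keeps the full width 2612 and trims height to 2612 × 4/3 = 3482.67 px.
Top offset = (3991 − 3482.67)/2 = 254.17 px; left offset = 0.
Upper-right is two-thirds across and one-third down within the crop:
x = 0.00 + 2 × 2612.00/3 ≈ 1741; y = 254.17 + 1 × 3482.67/3 ≈ 1415.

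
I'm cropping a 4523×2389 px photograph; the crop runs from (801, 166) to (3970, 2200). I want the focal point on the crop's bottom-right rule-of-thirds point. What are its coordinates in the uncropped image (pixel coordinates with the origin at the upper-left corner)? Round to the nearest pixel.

x = 2914 px, y = 1522 px

Crop width = 3970 − 801 = 3169 px; one third is 1056.33 px.
Crop height = 2200 − 166 = 2034 px; one third is 678.00 px.
The bottom-right point is two-thirds across and two-thirds down within the crop:
x = 801 + 2 × 1056.33 ≈ 2914; y = 166 + 2 × 678.00 ≈ 1522.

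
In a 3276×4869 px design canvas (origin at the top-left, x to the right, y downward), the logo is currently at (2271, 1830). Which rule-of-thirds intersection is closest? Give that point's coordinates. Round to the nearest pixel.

(2184, 1623)

Third lines: x ∈ {1092, 2184}, y ∈ {1623, 3246}.
2271 is closer to x = 2184; 1830 is closer to y = 1623.
So the nearest intersection is the upper-right power point.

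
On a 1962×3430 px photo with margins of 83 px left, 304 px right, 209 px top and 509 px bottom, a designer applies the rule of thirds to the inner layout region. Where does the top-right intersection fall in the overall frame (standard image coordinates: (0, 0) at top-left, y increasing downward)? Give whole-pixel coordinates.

(1133, 1113)

Content width = 1962 − 83 − 304 = 1575 px; content height = 3430 − 209 − 509 = 2712 px.
Top-right is two-thirds across and one-third down within the inner layout region.
x = 83 + 2 × 1575/3 = 83 + 1050.00 ≈ 1133
y = 209 + 1 × 2712/3 = 209 + 904.00 ≈ 1113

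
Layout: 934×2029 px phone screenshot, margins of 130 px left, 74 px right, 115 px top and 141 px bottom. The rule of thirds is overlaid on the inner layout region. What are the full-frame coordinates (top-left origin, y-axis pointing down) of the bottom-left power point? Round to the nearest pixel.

(373, 1297)

Content width = 934 − 130 − 74 = 730 px; content height = 2029 − 115 − 141 = 1773 px.
Bottom-left is one-third across and two-thirds down within the inner layout region.
x = 130 + 1 × 730/3 = 130 + 243.33 ≈ 373
y = 115 + 2 × 1773/3 = 115 + 1182.00 ≈ 1297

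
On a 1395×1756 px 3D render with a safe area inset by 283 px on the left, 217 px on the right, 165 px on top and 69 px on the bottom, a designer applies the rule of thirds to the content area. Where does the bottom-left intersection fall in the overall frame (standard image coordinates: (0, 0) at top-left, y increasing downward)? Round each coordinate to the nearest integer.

(581, 1180)

Content width = 1395 − 283 − 217 = 895 px; content height = 1756 − 165 − 69 = 1522 px.
Bottom-left is one-third across and two-thirds down within the content area.
x = 283 + 1 × 895/3 = 283 + 298.33 ≈ 581
y = 165 + 2 × 1522/3 = 165 + 1014.67 ≈ 1180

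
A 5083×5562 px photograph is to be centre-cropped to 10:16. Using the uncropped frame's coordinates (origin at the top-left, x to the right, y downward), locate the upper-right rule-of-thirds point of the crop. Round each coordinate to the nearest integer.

(3121, 1854)

5083/5562 > 10/16, so the 10:16 crop keeps the full height 5562 and trims width to 5562 × 10/16 = 3476.25 px.
Left offset = (5083 − 3476.25)/2 = 803.38 px; top offset = 0.
Upper-right is two-thirds across and one-third down within the crop:
x = 803.38 + 2 × 3476.25/3 ≈ 3121; y = 0.00 + 1 × 5562.00/3 ≈ 1854.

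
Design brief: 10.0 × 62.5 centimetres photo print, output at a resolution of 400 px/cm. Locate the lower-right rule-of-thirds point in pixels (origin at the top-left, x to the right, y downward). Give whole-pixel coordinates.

x = 2667 px, y = 16667 px

In pixels the canvas is 10.0 × 400 = 4000 wide and 62.5 × 400 = 25000 tall.
The lower-right point is two-thirds across and two-thirds down:
x = 2 × 4000/3 ≈ 2667; y = 2 × 25000/3 ≈ 16667.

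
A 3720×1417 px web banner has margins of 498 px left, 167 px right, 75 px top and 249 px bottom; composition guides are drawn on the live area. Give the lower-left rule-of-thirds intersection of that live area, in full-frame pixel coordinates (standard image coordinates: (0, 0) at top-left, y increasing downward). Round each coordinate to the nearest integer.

x = 1516 px, y = 804 px

Content width = 3720 − 498 − 167 = 3055 px; content height = 1417 − 75 − 249 = 1093 px.
Lower-left is one-third across and two-thirds down within the live area.
x = 498 + 1 × 3055/3 = 498 + 1018.33 ≈ 1516
y = 75 + 2 × 1093/3 = 75 + 728.67 ≈ 804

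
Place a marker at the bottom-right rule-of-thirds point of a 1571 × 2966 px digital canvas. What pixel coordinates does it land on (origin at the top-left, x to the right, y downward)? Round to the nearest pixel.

The bottom-right point sits two-thirds of the way across and two-thirds of the way down.
x = 2 × 1571/3 ≈ 1047; y = 2 × 2966/3 ≈ 1977.

x = 1047 px, y = 1977 px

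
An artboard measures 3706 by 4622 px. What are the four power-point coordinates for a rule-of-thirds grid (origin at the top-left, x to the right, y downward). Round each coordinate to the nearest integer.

One third of 3706 is 1235.33; one third of 4622 is 1540.67.
Vertical third lines at x = 1235 and x = 2471; horizontal third lines at y = 1541 and y = 3081.

(1235, 1541), (2471, 1541), (1235, 3081), (2471, 3081)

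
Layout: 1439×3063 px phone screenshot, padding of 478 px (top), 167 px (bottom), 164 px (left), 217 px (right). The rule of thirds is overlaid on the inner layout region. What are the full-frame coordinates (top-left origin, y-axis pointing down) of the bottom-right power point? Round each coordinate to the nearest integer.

Content width = 1439 − 164 − 217 = 1058 px; content height = 3063 − 478 − 167 = 2418 px.
Bottom-right is two-thirds across and two-thirds down within the inner layout region.
x = 164 + 2 × 1058/3 = 164 + 705.33 ≈ 869
y = 478 + 2 × 2418/3 = 478 + 1612.00 ≈ 2090

x = 869 px, y = 2090 px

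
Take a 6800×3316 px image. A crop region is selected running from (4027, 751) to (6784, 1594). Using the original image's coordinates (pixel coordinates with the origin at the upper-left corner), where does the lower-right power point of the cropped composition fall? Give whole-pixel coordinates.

Crop width = 6784 − 4027 = 2757 px; one third is 919.00 px.
Crop height = 1594 − 751 = 843 px; one third is 281.00 px.
The lower-right point is two-thirds across and two-thirds down within the crop:
x = 4027 + 2 × 919.00 ≈ 5865; y = 751 + 2 × 281.00 ≈ 1313.

x = 5865 px, y = 1313 px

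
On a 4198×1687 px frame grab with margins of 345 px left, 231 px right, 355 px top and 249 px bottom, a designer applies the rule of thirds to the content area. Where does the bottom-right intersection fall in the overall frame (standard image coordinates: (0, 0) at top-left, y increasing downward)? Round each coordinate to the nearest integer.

(2760, 1077)

Content width = 4198 − 345 − 231 = 3622 px; content height = 1687 − 355 − 249 = 1083 px.
Bottom-right is two-thirds across and two-thirds down within the content area.
x = 345 + 2 × 3622/3 = 345 + 2414.67 ≈ 2760
y = 355 + 2 × 1083/3 = 355 + 722.00 ≈ 1077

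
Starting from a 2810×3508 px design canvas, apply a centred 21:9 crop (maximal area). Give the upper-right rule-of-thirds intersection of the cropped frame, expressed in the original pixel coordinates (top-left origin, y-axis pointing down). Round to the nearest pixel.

2810/3508 < 21/9, so the 21:9 crop keeps the full width 2810 and trims height to 2810 × 9/21 = 1204.29 px.
Top offset = (3508 − 1204.29)/2 = 1151.86 px; left offset = 0.
Upper-right is two-thirds across and one-third down within the crop:
x = 0.00 + 2 × 2810.00/3 ≈ 1873; y = 1151.86 + 1 × 1204.29/3 ≈ 1553.

x = 1873 px, y = 1553 px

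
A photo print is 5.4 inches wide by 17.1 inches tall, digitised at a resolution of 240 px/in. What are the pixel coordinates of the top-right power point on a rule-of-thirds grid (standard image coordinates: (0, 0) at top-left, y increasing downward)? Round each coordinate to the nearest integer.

In pixels the canvas is 5.4 × 240 = 1296 wide and 17.1 × 240 = 4104 tall.
The top-right point is two-thirds across and one-third down:
x = 2 × 1296/3 ≈ 864; y = 1 × 4104/3 ≈ 1368.

x = 864 px, y = 1368 px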